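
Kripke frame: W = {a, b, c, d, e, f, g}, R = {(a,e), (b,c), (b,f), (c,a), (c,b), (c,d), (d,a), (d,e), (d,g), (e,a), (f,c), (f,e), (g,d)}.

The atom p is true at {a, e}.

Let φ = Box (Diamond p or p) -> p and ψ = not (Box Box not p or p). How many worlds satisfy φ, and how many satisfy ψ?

For Box (Diamond p or p) -> p:
a: Box (Diamond p or p) is T, p is T. ✓
b: Box (Diamond p or p) is T, p is F. ✗
c: Box (Diamond p or p) is F, p is F. ✓
d: Box (Diamond p or p) is F, p is F. ✓
e: Box (Diamond p or p) is T, p is T. ✓
f: Box (Diamond p or p) is T, p is F. ✗
g: Box (Diamond p or p) is T, p is F. ✗
— 4 worlds.
For not (Box Box not p or p):
a: Box Box not p or p is T. ✗
b: Box Box not p or p is F. ✓
c: Box Box not p or p is F. ✓
d: Box Box not p or p is F. ✓
e: Box Box not p or p is T. ✗
f: Box Box not p or p is F. ✓
g: Box Box not p or p is F. ✓
— 5 worlds.

4 and 5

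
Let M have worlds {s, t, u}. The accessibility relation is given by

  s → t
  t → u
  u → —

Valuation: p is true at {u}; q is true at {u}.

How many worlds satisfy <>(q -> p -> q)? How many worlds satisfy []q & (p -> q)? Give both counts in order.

2 and 2

For <>(q -> p -> q):
s: successors {t}; q -> p -> q there: t:T. ✓
t: successors {u}; q -> p -> q there: u:T. ✓
u: no successors, so <>(q -> p -> q) fails. ✗
— 2 worlds.
For []q & (p -> q):
s: []q is F, p -> q is T. ✗
t: []q is T, p -> q is T. ✓
u: []q is T, p -> q is T. ✓
— 2 worlds.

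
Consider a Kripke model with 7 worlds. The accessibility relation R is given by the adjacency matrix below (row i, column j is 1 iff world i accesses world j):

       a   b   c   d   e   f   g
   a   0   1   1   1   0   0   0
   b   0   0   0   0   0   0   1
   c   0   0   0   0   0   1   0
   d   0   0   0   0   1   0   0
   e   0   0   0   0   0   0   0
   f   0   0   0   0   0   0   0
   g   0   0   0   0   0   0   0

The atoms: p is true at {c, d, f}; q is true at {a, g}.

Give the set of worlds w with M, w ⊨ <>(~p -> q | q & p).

{a, b, c}

a: successors {b, c, d}; ~p -> q | q & p there: b:F, c:T, d:T. ✓
b: successors {g}; ~p -> q | q & p there: g:T. ✓
c: successors {f}; ~p -> q | q & p there: f:T. ✓
d: successors {e}; ~p -> q | q & p there: e:F. ✗
e: no successors, so <>(~p -> q | q & p) fails. ✗
f: no successors, so <>(~p -> q | q & p) fails. ✗
g: no successors, so <>(~p -> q | q & p) fails. ✗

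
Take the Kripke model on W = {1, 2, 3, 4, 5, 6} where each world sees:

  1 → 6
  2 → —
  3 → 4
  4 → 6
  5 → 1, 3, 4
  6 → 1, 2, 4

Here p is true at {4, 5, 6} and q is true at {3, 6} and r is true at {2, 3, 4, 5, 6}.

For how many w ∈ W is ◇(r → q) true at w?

1: successors {6}; r → q there: 6:T. ✓
2: no successors, so ◇(r → q) fails. ✗
3: successors {4}; r → q there: 4:F. ✗
4: successors {6}; r → q there: 6:T. ✓
5: successors {1, 3, 4}; r → q there: 1:T, 3:T, 4:F. ✓
6: successors {1, 2, 4}; r → q there: 1:T, 2:F, 4:F. ✓
Satisfying worlds: {1, 4, 5, 6}.

4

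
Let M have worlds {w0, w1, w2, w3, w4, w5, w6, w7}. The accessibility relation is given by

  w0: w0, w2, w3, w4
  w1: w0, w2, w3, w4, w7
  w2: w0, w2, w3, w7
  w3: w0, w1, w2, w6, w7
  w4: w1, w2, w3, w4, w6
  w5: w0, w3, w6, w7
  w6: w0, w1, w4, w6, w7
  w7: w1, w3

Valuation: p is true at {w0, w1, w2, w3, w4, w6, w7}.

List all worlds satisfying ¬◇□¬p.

w0: ◇□¬p is F. ✓
w1: ◇□¬p is F. ✓
w2: ◇□¬p is F. ✓
w3: ◇□¬p is F. ✓
w4: ◇□¬p is F. ✓
w5: ◇□¬p is F. ✓
w6: ◇□¬p is F. ✓
w7: ◇□¬p is F. ✓

{w0, w1, w2, w3, w4, w5, w6, w7}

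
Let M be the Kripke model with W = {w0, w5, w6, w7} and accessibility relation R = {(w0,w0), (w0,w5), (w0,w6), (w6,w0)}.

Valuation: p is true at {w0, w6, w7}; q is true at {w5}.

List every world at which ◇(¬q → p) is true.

{w0, w6}

w0: successors {w0, w5, w6}; ¬q → p there: w0:T, w5:T, w6:T. ✓
w5: no successors, so ◇(¬q → p) fails. ✗
w6: successors {w0}; ¬q → p there: w0:T. ✓
w7: no successors, so ◇(¬q → p) fails. ✗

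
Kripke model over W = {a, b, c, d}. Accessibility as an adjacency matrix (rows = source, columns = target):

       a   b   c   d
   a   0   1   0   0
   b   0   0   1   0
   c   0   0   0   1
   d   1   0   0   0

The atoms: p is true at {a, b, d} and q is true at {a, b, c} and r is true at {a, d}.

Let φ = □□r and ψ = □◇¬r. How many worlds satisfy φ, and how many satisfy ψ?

2 and 2

For □□r:
a: successors {b}; □r there: b:F. ✗
b: successors {c}; □r there: c:T. ✓
c: successors {d}; □r there: d:T. ✓
d: successors {a}; □r there: a:F. ✗
— 2 worlds.
For □◇¬r:
a: successors {b}; ◇¬r there: b:T. ✓
b: successors {c}; ◇¬r there: c:F. ✗
c: successors {d}; ◇¬r there: d:F. ✗
d: successors {a}; ◇¬r there: a:T. ✓
— 2 worlds.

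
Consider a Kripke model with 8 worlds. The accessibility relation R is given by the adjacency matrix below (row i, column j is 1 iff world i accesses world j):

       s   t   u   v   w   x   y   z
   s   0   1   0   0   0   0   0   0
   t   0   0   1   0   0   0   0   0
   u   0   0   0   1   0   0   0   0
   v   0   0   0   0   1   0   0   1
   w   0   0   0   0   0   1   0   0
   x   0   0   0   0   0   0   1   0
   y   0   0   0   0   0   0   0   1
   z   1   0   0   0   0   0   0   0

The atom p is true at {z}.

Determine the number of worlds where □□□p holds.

s: successors {t}; □□p there: t:F. ✗
t: successors {u}; □□p there: u:F. ✗
u: successors {v}; □□p there: v:F. ✗
v: successors {w, z}; □□p there: w:F, z:F. ✗
w: successors {x}; □□p there: x:T. ✓
x: successors {y}; □□p there: y:F. ✗
y: successors {z}; □□p there: z:F. ✗
z: successors {s}; □□p there: s:F. ✗
Satisfying worlds: {w}.

1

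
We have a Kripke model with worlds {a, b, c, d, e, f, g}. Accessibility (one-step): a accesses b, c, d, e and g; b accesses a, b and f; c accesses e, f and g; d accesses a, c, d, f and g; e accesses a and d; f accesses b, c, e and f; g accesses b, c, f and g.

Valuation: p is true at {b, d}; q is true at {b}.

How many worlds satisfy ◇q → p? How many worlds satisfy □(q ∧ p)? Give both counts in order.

For ◇q → p:
a: ◇q is T, p is F. ✗
b: ◇q is T, p is T. ✓
c: ◇q is F, p is F. ✓
d: ◇q is F, p is T. ✓
e: ◇q is F, p is F. ✓
f: ◇q is T, p is F. ✗
g: ◇q is T, p is F. ✗
— 4 worlds.
For □(q ∧ p):
a: successors {b, c, d, e, g}; q ∧ p there: b:T, c:F, d:F, e:F, g:F. ✗
b: successors {a, b, f}; q ∧ p there: a:F, b:T, f:F. ✗
c: successors {e, f, g}; q ∧ p there: e:F, f:F, g:F. ✗
d: successors {a, c, d, f, g}; q ∧ p there: a:F, c:F, d:F, f:F, g:F. ✗
e: successors {a, d}; q ∧ p there: a:F, d:F. ✗
f: successors {b, c, e, f}; q ∧ p there: b:T, c:F, e:F, f:F. ✗
g: successors {b, c, f, g}; q ∧ p there: b:T, c:F, f:F, g:F. ✗
— 0 worlds.

4 and 0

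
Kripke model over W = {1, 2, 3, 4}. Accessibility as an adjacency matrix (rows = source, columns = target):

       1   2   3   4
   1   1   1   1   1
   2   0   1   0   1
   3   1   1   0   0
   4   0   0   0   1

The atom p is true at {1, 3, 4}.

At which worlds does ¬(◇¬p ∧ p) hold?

1: ◇¬p ∧ p is T. ✗
2: ◇¬p ∧ p is F. ✓
3: ◇¬p ∧ p is T. ✗
4: ◇¬p ∧ p is F. ✓

{2, 4}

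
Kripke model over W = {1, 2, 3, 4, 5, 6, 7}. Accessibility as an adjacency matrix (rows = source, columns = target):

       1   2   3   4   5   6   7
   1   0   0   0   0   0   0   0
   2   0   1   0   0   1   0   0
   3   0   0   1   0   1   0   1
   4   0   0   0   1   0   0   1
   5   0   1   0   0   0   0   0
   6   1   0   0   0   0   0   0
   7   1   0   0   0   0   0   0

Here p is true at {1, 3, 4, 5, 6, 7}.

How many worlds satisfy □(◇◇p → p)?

1: no successors, so □(◇◇p → p) holds vacuously. ✓
2: successors {2, 5}; ◇◇p → p there: 2:F, 5:T. ✗
3: successors {3, 5, 7}; ◇◇p → p there: 3:T, 5:T, 7:T. ✓
4: successors {4, 7}; ◇◇p → p there: 4:T, 7:T. ✓
5: successors {2}; ◇◇p → p there: 2:F. ✗
6: successors {1}; ◇◇p → p there: 1:T. ✓
7: successors {1}; ◇◇p → p there: 1:T. ✓
Satisfying worlds: {1, 3, 4, 6, 7}.

5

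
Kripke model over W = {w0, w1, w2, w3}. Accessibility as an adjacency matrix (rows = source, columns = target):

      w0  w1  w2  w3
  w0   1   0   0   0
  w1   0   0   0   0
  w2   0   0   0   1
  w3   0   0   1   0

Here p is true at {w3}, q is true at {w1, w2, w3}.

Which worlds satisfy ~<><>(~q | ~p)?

w0: <><>(~q | ~p) is T. ✗
w1: <><>(~q | ~p) is F. ✓
w2: <><>(~q | ~p) is T. ✗
w3: <><>(~q | ~p) is F. ✓

{w1, w3}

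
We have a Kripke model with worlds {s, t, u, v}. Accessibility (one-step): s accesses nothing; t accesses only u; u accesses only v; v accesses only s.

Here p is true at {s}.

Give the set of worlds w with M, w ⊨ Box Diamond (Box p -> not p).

{s, t}

s: no successors, so Box Diamond (Box p -> not p) holds vacuously. ✓
t: successors {u}; Diamond (Box p -> not p) there: u:T. ✓
u: successors {v}; Diamond (Box p -> not p) there: v:F. ✗
v: successors {s}; Diamond (Box p -> not p) there: s:F. ✗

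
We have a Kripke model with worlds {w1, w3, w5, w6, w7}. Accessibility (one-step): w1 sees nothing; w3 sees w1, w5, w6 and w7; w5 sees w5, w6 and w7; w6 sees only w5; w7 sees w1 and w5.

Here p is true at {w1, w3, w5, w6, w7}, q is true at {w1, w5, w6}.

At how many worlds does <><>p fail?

1

w1: no successors, so <><>p fails. ✗
w3: successors {w1, w5, w6, w7}; <>p there: w1:F, w5:T, w6:T, w7:T. ✓
w5: successors {w5, w6, w7}; <>p there: w5:T, w6:T, w7:T. ✓
w6: successors {w5}; <>p there: w5:T. ✓
w7: successors {w1, w5}; <>p there: w1:F, w5:T. ✓
Satisfying worlds: {w3, w5, w6, w7}.
So <><>p fails at the other 1 world.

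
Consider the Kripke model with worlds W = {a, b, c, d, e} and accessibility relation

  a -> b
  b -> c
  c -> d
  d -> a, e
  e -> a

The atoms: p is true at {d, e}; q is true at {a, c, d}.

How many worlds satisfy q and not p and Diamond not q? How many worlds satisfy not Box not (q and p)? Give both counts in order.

1 and 1

For q and not p and Diamond not q:
a: q and not p is T, Diamond not q is T. ✓
b: q and not p is F, Diamond not q is F. ✗
c: q and not p is T, Diamond not q is F. ✗
d: q and not p is F, Diamond not q is T. ✗
e: q and not p is F, Diamond not q is F. ✗
— 1 world.
For not Box not (q and p):
a: Box not (q and p) is T. ✗
b: Box not (q and p) is T. ✗
c: Box not (q and p) is F. ✓
d: Box not (q and p) is T. ✗
e: Box not (q and p) is T. ✗
— 1 world.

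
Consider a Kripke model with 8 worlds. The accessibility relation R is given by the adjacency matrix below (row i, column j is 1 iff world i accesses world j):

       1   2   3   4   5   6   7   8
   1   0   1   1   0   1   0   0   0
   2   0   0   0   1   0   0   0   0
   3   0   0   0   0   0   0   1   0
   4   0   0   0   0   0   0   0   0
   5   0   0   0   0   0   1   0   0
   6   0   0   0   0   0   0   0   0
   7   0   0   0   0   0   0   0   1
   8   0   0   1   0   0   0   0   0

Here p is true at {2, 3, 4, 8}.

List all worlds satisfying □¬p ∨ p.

{2, 3, 4, 5, 6, 8}

1: □¬p is F, p is F. ✗
2: □¬p is F, p is T. ✓
3: □¬p is T, p is T. ✓
4: □¬p is T, p is T. ✓
5: □¬p is T, p is F. ✓
6: □¬p is T, p is F. ✓
7: □¬p is F, p is F. ✗
8: □¬p is F, p is T. ✓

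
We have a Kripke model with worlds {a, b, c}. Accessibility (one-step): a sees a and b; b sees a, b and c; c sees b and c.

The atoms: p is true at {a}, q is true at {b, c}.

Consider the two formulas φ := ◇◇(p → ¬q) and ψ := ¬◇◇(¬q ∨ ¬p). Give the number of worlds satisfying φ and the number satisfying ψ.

3 and 0

For ◇◇(p → ¬q):
a: successors {a, b}; ◇(p → ¬q) there: a:T, b:T. ✓
b: successors {a, b, c}; ◇(p → ¬q) there: a:T, b:T, c:T. ✓
c: successors {b, c}; ◇(p → ¬q) there: b:T, c:T. ✓
— 3 worlds.
For ¬◇◇(¬q ∨ ¬p):
a: ◇◇(¬q ∨ ¬p) is T. ✗
b: ◇◇(¬q ∨ ¬p) is T. ✗
c: ◇◇(¬q ∨ ¬p) is T. ✗
— 0 worlds.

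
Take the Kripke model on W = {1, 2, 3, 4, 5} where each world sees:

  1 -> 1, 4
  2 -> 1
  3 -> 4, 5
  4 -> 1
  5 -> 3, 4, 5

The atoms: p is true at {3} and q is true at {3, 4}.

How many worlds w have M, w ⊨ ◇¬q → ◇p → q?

1: ◇¬q is T, ◇p → q is T. ✓
2: ◇¬q is T, ◇p → q is T. ✓
3: ◇¬q is T, ◇p → q is T. ✓
4: ◇¬q is T, ◇p → q is T. ✓
5: ◇¬q is T, ◇p → q is F. ✗
Satisfying worlds: {1, 2, 3, 4}.

4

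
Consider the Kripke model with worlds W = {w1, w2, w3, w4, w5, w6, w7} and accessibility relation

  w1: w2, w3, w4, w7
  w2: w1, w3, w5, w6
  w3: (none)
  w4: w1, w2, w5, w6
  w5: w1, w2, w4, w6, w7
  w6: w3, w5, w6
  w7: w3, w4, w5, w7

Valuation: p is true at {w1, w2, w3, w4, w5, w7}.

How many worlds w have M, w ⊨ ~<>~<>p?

3

w1: <>~<>p is T. ✗
w2: <>~<>p is T. ✗
w3: <>~<>p is F. ✓
w4: <>~<>p is F. ✓
w5: <>~<>p is F. ✓
w6: <>~<>p is T. ✗
w7: <>~<>p is T. ✗
Satisfying worlds: {w3, w4, w5}.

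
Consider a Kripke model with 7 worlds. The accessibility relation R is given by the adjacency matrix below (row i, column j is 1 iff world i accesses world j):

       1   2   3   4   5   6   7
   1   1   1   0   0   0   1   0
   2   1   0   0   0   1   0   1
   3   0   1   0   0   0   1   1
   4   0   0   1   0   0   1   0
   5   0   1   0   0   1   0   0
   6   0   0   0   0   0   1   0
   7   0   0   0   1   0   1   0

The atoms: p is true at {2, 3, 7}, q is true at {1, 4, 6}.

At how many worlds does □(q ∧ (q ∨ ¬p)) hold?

2

1: successors {1, 2, 6}; q ∧ (q ∨ ¬p) there: 1:T, 2:F, 6:T. ✗
2: successors {1, 5, 7}; q ∧ (q ∨ ¬p) there: 1:T, 5:F, 7:F. ✗
3: successors {2, 6, 7}; q ∧ (q ∨ ¬p) there: 2:F, 6:T, 7:F. ✗
4: successors {3, 6}; q ∧ (q ∨ ¬p) there: 3:F, 6:T. ✗
5: successors {2, 5}; q ∧ (q ∨ ¬p) there: 2:F, 5:F. ✗
6: successors {6}; q ∧ (q ∨ ¬p) there: 6:T. ✓
7: successors {4, 6}; q ∧ (q ∨ ¬p) there: 4:T, 6:T. ✓
Satisfying worlds: {6, 7}.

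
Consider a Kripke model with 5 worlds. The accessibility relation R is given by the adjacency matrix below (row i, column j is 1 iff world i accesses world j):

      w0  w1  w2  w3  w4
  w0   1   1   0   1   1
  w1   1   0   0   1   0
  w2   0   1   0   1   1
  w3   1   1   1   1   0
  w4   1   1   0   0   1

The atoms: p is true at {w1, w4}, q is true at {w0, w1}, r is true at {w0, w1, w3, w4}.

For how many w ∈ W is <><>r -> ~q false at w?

w0: <><>r is T, ~q is F. ✗
w1: <><>r is T, ~q is F. ✗
w2: <><>r is T, ~q is T. ✓
w3: <><>r is T, ~q is T. ✓
w4: <><>r is T, ~q is T. ✓
Satisfying worlds: {w2, w3, w4}.
So <><>r -> ~q fails at the other 2 worlds.

2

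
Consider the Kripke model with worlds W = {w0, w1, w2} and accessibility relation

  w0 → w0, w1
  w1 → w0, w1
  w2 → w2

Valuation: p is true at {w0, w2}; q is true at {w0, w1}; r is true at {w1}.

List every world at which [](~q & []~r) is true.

{w2}

w0: successors {w0, w1}; ~q & []~r there: w0:F, w1:F. ✗
w1: successors {w0, w1}; ~q & []~r there: w0:F, w1:F. ✗
w2: successors {w2}; ~q & []~r there: w2:T. ✓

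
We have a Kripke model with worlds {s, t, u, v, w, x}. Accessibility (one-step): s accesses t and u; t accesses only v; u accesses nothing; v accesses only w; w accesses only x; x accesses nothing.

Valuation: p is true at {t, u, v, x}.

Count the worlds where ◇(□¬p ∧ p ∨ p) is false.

3

s: successors {t, u}; □¬p ∧ p ∨ p there: t:T, u:T. ✓
t: successors {v}; □¬p ∧ p ∨ p there: v:T. ✓
u: no successors, so ◇(□¬p ∧ p ∨ p) fails. ✗
v: successors {w}; □¬p ∧ p ∨ p there: w:F. ✗
w: successors {x}; □¬p ∧ p ∨ p there: x:T. ✓
x: no successors, so ◇(□¬p ∧ p ∨ p) fails. ✗
Satisfying worlds: {s, t, w}.
So ◇(□¬p ∧ p ∨ p) fails at the other 3 worlds.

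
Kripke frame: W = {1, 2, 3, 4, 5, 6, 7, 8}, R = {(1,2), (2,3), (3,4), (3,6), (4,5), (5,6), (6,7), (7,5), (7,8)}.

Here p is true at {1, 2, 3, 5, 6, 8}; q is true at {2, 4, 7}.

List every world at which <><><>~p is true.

1: successors {2}; <><>~p there: 2:T. ✓
2: successors {3}; <><>~p there: 3:T. ✓
3: successors {4, 6}; <><>~p there: 4:F, 6:F. ✗
4: successors {5}; <><>~p there: 5:T. ✓
5: successors {6}; <><>~p there: 6:F. ✗
6: successors {7}; <><>~p there: 7:F. ✗
7: successors {5, 8}; <><>~p there: 5:T, 8:F. ✓
8: no successors, so <><><>~p fails. ✗

{1, 2, 4, 7}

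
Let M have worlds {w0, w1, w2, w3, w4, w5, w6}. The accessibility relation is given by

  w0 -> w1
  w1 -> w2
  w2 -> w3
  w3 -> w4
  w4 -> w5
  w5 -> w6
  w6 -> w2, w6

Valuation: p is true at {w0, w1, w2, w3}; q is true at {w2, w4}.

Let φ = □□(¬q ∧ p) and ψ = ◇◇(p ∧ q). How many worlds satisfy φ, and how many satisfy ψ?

For □□(¬q ∧ p):
w0: successors {w1}; □(¬q ∧ p) there: w1:F. ✗
w1: successors {w2}; □(¬q ∧ p) there: w2:T. ✓
w2: successors {w3}; □(¬q ∧ p) there: w3:F. ✗
w3: successors {w4}; □(¬q ∧ p) there: w4:F. ✗
w4: successors {w5}; □(¬q ∧ p) there: w5:F. ✗
w5: successors {w6}; □(¬q ∧ p) there: w6:F. ✗
w6: successors {w2, w6}; □(¬q ∧ p) there: w2:T, w6:F. ✗
— 1 world.
For ◇◇(p ∧ q):
w0: successors {w1}; ◇(p ∧ q) there: w1:T. ✓
w1: successors {w2}; ◇(p ∧ q) there: w2:F. ✗
w2: successors {w3}; ◇(p ∧ q) there: w3:F. ✗
w3: successors {w4}; ◇(p ∧ q) there: w4:F. ✗
w4: successors {w5}; ◇(p ∧ q) there: w5:F. ✗
w5: successors {w6}; ◇(p ∧ q) there: w6:T. ✓
w6: successors {w2, w6}; ◇(p ∧ q) there: w2:F, w6:T. ✓
— 3 worlds.

1 and 3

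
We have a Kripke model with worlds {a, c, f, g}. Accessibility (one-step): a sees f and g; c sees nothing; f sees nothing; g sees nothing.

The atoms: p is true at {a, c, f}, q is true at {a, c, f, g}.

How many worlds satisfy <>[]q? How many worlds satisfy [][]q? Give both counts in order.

For <>[]q:
a: successors {f, g}; []q there: f:T, g:T. ✓
c: no successors, so <>[]q fails. ✗
f: no successors, so <>[]q fails. ✗
g: no successors, so <>[]q fails. ✗
— 1 world.
For [][]q:
a: successors {f, g}; []q there: f:T, g:T. ✓
c: no successors, so [][]q holds vacuously. ✓
f: no successors, so [][]q holds vacuously. ✓
g: no successors, so [][]q holds vacuously. ✓
— 4 worlds.

1 and 4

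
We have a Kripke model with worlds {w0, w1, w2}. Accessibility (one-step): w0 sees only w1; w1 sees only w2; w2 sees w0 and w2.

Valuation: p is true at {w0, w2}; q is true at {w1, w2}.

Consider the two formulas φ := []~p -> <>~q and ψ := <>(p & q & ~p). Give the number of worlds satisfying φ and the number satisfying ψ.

2 and 0

For []~p -> <>~q:
w0: []~p is T, <>~q is F. ✗
w1: []~p is F, <>~q is F. ✓
w2: []~p is F, <>~q is T. ✓
— 2 worlds.
For <>(p & q & ~p):
w0: successors {w1}; p & q & ~p there: w1:F. ✗
w1: successors {w2}; p & q & ~p there: w2:F. ✗
w2: successors {w0, w2}; p & q & ~p there: w0:F, w2:F. ✗
— 0 worlds.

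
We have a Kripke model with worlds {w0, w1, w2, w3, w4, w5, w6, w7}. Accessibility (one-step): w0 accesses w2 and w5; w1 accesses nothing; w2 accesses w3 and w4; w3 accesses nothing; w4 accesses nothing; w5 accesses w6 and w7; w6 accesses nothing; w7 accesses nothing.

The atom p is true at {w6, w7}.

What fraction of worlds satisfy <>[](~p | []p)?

3/8

w0: successors {w2, w5}; [](~p | []p) there: w2:T, w5:T. ✓
w1: no successors, so <>[](~p | []p) fails. ✗
w2: successors {w3, w4}; [](~p | []p) there: w3:T, w4:T. ✓
w3: no successors, so <>[](~p | []p) fails. ✗
w4: no successors, so <>[](~p | []p) fails. ✗
w5: successors {w6, w7}; [](~p | []p) there: w6:T, w7:T. ✓
w6: no successors, so <>[](~p | []p) fails. ✗
w7: no successors, so <>[](~p | []p) fails. ✗
That's 3 of 8 worlds, so 3/8.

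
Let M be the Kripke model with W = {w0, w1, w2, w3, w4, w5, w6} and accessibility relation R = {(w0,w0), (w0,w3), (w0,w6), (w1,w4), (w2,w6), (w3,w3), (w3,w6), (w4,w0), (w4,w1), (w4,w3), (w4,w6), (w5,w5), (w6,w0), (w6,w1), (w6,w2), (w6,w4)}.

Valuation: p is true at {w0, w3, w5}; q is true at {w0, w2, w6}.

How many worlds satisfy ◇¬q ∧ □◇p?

4

w0: ◇¬q is T, □◇p is T. ✓
w1: ◇¬q is T, □◇p is T. ✓
w2: ◇¬q is F, □◇p is T. ✗
w3: ◇¬q is T, □◇p is T. ✓
w4: ◇¬q is T, □◇p is F. ✗
w5: ◇¬q is T, □◇p is T. ✓
w6: ◇¬q is T, □◇p is F. ✗
Satisfying worlds: {w0, w1, w3, w5}.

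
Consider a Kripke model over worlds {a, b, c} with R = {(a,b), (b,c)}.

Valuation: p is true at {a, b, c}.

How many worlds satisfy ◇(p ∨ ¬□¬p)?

a: successors {b}; p ∨ ¬□¬p there: b:T. ✓
b: successors {c}; p ∨ ¬□¬p there: c:T. ✓
c: no successors, so ◇(p ∨ ¬□¬p) fails. ✗
Satisfying worlds: {a, b}.

2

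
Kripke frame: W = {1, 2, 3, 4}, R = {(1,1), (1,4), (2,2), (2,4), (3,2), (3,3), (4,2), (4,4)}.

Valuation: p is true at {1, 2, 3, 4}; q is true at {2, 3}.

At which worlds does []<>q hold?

{2, 3, 4}

1: successors {1, 4}; <>q there: 1:F, 4:T. ✗
2: successors {2, 4}; <>q there: 2:T, 4:T. ✓
3: successors {2, 3}; <>q there: 2:T, 3:T. ✓
4: successors {2, 4}; <>q there: 2:T, 4:T. ✓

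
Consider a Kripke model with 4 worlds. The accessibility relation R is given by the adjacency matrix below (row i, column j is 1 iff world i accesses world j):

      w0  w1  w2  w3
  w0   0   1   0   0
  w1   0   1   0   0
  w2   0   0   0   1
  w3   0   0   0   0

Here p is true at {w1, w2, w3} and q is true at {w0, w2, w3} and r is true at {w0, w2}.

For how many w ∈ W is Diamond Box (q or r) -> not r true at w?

3

w0: Diamond Box (q or r) is F, not r is F. ✓
w1: Diamond Box (q or r) is F, not r is T. ✓
w2: Diamond Box (q or r) is T, not r is F. ✗
w3: Diamond Box (q or r) is F, not r is T. ✓
Satisfying worlds: {w0, w1, w3}.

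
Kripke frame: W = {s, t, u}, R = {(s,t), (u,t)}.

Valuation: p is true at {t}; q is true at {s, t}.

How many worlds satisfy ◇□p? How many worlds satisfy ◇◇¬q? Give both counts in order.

For ◇□p:
s: successors {t}; □p there: t:T. ✓
t: no successors, so ◇□p fails. ✗
u: successors {t}; □p there: t:T. ✓
— 2 worlds.
For ◇◇¬q:
s: successors {t}; ◇¬q there: t:F. ✗
t: no successors, so ◇◇¬q fails. ✗
u: successors {t}; ◇¬q there: t:F. ✗
— 0 worlds.

2 and 0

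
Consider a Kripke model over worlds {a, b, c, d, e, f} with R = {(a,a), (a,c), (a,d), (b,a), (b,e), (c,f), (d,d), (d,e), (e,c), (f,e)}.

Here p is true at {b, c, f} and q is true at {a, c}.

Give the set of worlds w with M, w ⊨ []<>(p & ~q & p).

a: successors {a, c, d}; <>(p & ~q & p) there: a:F, c:T, d:F. ✗
b: successors {a, e}; <>(p & ~q & p) there: a:F, e:F. ✗
c: successors {f}; <>(p & ~q & p) there: f:F. ✗
d: successors {d, e}; <>(p & ~q & p) there: d:F, e:F. ✗
e: successors {c}; <>(p & ~q & p) there: c:T. ✓
f: successors {e}; <>(p & ~q & p) there: e:F. ✗

{e}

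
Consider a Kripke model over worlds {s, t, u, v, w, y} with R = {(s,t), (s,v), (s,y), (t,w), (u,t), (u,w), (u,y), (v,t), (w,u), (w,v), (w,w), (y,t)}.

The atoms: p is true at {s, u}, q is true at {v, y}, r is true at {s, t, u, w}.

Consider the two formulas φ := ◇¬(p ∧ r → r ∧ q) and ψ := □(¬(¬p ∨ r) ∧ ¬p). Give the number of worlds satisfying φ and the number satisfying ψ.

1 and 0

For ◇¬(p ∧ r → r ∧ q):
s: successors {t, v, y}; ¬(p ∧ r → r ∧ q) there: t:F, v:F, y:F. ✗
t: successors {w}; ¬(p ∧ r → r ∧ q) there: w:F. ✗
u: successors {t, w, y}; ¬(p ∧ r → r ∧ q) there: t:F, w:F, y:F. ✗
v: successors {t}; ¬(p ∧ r → r ∧ q) there: t:F. ✗
w: successors {u, v, w}; ¬(p ∧ r → r ∧ q) there: u:T, v:F, w:F. ✓
y: successors {t}; ¬(p ∧ r → r ∧ q) there: t:F. ✗
— 1 world.
For □(¬(¬p ∨ r) ∧ ¬p):
s: successors {t, v, y}; ¬(¬p ∨ r) ∧ ¬p there: t:F, v:F, y:F. ✗
t: successors {w}; ¬(¬p ∨ r) ∧ ¬p there: w:F. ✗
u: successors {t, w, y}; ¬(¬p ∨ r) ∧ ¬p there: t:F, w:F, y:F. ✗
v: successors {t}; ¬(¬p ∨ r) ∧ ¬p there: t:F. ✗
w: successors {u, v, w}; ¬(¬p ∨ r) ∧ ¬p there: u:F, v:F, w:F. ✗
y: successors {t}; ¬(¬p ∨ r) ∧ ¬p there: t:F. ✗
— 0 worlds.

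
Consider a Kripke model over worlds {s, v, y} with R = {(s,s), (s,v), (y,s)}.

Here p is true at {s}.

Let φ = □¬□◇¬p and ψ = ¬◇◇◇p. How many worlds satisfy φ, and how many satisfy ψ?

2 and 1

For □¬□◇¬p:
s: successors {s, v}; ¬□◇¬p there: s:T, v:F. ✗
v: no successors, so □¬□◇¬p holds vacuously. ✓
y: successors {s}; ¬□◇¬p there: s:T. ✓
— 2 worlds.
For ¬◇◇◇p:
s: ◇◇◇p is T. ✗
v: ◇◇◇p is F. ✓
y: ◇◇◇p is T. ✗
— 1 world.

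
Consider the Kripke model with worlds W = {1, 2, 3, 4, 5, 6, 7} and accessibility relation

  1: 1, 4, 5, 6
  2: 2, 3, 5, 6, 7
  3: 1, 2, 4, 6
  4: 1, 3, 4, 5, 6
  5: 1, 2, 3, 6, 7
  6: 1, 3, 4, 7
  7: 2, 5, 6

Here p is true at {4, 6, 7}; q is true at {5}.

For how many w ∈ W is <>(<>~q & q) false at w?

1: successors {1, 4, 5, 6}; <>~q & q there: 1:F, 4:F, 5:T, 6:F. ✓
2: successors {2, 3, 5, 6, 7}; <>~q & q there: 2:F, 3:F, 5:T, 6:F, 7:F. ✓
3: successors {1, 2, 4, 6}; <>~q & q there: 1:F, 2:F, 4:F, 6:F. ✗
4: successors {1, 3, 4, 5, 6}; <>~q & q there: 1:F, 3:F, 4:F, 5:T, 6:F. ✓
5: successors {1, 2, 3, 6, 7}; <>~q & q there: 1:F, 2:F, 3:F, 6:F, 7:F. ✗
6: successors {1, 3, 4, 7}; <>~q & q there: 1:F, 3:F, 4:F, 7:F. ✗
7: successors {2, 5, 6}; <>~q & q there: 2:F, 5:T, 6:F. ✓
Satisfying worlds: {1, 2, 4, 7}.
So <>(<>~q & q) fails at the other 3 worlds.

3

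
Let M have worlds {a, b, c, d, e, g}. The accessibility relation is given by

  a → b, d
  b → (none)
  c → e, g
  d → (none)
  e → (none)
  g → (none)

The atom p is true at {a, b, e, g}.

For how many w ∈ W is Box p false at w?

1

a: successors {b, d}; p there: b:T, d:F. ✗
b: no successors, so Box p holds vacuously. ✓
c: successors {e, g}; p there: e:T, g:T. ✓
d: no successors, so Box p holds vacuously. ✓
e: no successors, so Box p holds vacuously. ✓
g: no successors, so Box p holds vacuously. ✓
Satisfying worlds: {b, c, d, e, g}.
So Box p fails at the other 1 world.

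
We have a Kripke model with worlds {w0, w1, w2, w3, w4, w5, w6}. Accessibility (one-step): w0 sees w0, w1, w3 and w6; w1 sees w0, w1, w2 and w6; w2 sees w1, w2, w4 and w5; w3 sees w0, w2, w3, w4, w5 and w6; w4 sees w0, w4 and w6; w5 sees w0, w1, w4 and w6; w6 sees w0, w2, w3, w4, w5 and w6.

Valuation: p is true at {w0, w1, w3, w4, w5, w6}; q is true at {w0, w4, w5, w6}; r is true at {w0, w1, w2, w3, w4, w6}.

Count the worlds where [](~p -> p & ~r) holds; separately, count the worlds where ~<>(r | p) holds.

3 and 0

For [](~p -> p & ~r):
w0: successors {w0, w1, w3, w6}; ~p -> p & ~r there: w0:T, w1:T, w3:T, w6:T. ✓
w1: successors {w0, w1, w2, w6}; ~p -> p & ~r there: w0:T, w1:T, w2:F, w6:T. ✗
w2: successors {w1, w2, w4, w5}; ~p -> p & ~r there: w1:T, w2:F, w4:T, w5:T. ✗
w3: successors {w0, w2, w3, w4, w5, w6}; ~p -> p & ~r there: w0:T, w2:F, w3:T, w4:T, w5:T, w6:T. ✗
w4: successors {w0, w4, w6}; ~p -> p & ~r there: w0:T, w4:T, w6:T. ✓
w5: successors {w0, w1, w4, w6}; ~p -> p & ~r there: w0:T, w1:T, w4:T, w6:T. ✓
w6: successors {w0, w2, w3, w4, w5, w6}; ~p -> p & ~r there: w0:T, w2:F, w3:T, w4:T, w5:T, w6:T. ✗
— 3 worlds.
For ~<>(r | p):
w0: <>(r | p) is T. ✗
w1: <>(r | p) is T. ✗
w2: <>(r | p) is T. ✗
w3: <>(r | p) is T. ✗
w4: <>(r | p) is T. ✗
w5: <>(r | p) is T. ✗
w6: <>(r | p) is T. ✗
— 0 worlds.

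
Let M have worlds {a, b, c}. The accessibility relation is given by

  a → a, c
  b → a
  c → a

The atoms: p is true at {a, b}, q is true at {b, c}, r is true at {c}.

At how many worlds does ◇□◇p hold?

3

a: successors {a, c}; □◇p there: a:T, c:T. ✓
b: successors {a}; □◇p there: a:T. ✓
c: successors {a}; □◇p there: a:T. ✓
Satisfying worlds: {a, b, c}.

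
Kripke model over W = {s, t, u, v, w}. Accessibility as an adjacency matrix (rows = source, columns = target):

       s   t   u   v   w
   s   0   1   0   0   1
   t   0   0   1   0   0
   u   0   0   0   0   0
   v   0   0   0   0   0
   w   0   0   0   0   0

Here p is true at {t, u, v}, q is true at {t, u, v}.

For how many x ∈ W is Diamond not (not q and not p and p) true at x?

s: successors {t, w}; not (not q and not p and p) there: t:T, w:T. ✓
t: successors {u}; not (not q and not p and p) there: u:T. ✓
u: no successors, so Diamond not (not q and not p and p) fails. ✗
v: no successors, so Diamond not (not q and not p and p) fails. ✗
w: no successors, so Diamond not (not q and not p and p) fails. ✗
Satisfying worlds: {s, t}.

2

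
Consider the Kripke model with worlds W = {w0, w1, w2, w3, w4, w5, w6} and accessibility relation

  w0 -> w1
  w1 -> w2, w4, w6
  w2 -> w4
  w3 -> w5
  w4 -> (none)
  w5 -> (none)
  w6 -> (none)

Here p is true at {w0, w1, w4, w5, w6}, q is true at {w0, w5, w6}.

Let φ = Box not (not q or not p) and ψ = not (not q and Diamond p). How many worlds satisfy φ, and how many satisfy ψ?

4 and 4

For Box not (not q or not p):
w0: successors {w1}; not (not q or not p) there: w1:F. ✗
w1: successors {w2, w4, w6}; not (not q or not p) there: w2:F, w4:F, w6:T. ✗
w2: successors {w4}; not (not q or not p) there: w4:F. ✗
w3: successors {w5}; not (not q or not p) there: w5:T. ✓
w4: no successors, so Box not (not q or not p) holds vacuously. ✓
w5: no successors, so Box not (not q or not p) holds vacuously. ✓
w6: no successors, so Box not (not q or not p) holds vacuously. ✓
— 4 worlds.
For not (not q and Diamond p):
w0: not q and Diamond p is F. ✓
w1: not q and Diamond p is T. ✗
w2: not q and Diamond p is T. ✗
w3: not q and Diamond p is T. ✗
w4: not q and Diamond p is F. ✓
w5: not q and Diamond p is F. ✓
w6: not q and Diamond p is F. ✓
— 4 worlds.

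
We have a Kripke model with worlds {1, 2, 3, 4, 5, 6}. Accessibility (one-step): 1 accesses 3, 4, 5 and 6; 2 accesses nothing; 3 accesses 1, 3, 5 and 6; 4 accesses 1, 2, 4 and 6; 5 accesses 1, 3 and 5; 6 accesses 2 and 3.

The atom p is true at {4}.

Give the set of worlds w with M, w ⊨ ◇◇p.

1: successors {3, 4, 5, 6}; ◇p there: 3:F, 4:T, 5:F, 6:F. ✓
2: no successors, so ◇◇p fails. ✗
3: successors {1, 3, 5, 6}; ◇p there: 1:T, 3:F, 5:F, 6:F. ✓
4: successors {1, 2, 4, 6}; ◇p there: 1:T, 2:F, 4:T, 6:F. ✓
5: successors {1, 3, 5}; ◇p there: 1:T, 3:F, 5:F. ✓
6: successors {2, 3}; ◇p there: 2:F, 3:F. ✗

{1, 3, 4, 5}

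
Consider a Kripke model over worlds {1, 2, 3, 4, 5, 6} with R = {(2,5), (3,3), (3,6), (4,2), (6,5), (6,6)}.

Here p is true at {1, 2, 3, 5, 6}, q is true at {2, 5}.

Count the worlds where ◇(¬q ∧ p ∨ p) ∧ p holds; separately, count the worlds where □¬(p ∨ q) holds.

For ◇(¬q ∧ p ∨ p) ∧ p:
1: ◇(¬q ∧ p ∨ p) is F, p is T. ✗
2: ◇(¬q ∧ p ∨ p) is T, p is T. ✓
3: ◇(¬q ∧ p ∨ p) is T, p is T. ✓
4: ◇(¬q ∧ p ∨ p) is T, p is F. ✗
5: ◇(¬q ∧ p ∨ p) is F, p is T. ✗
6: ◇(¬q ∧ p ∨ p) is T, p is T. ✓
— 3 worlds.
For □¬(p ∨ q):
1: no successors, so □¬(p ∨ q) holds vacuously. ✓
2: successors {5}; ¬(p ∨ q) there: 5:F. ✗
3: successors {3, 6}; ¬(p ∨ q) there: 3:F, 6:F. ✗
4: successors {2}; ¬(p ∨ q) there: 2:F. ✗
5: no successors, so □¬(p ∨ q) holds vacuously. ✓
6: successors {5, 6}; ¬(p ∨ q) there: 5:F, 6:F. ✗
— 2 worlds.

3 and 2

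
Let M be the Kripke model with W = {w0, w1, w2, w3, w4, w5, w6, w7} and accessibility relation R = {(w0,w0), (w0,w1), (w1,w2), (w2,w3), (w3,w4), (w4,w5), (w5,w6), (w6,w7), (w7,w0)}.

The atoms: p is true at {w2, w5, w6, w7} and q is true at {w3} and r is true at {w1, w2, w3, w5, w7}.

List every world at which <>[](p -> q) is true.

w0: successors {w0, w1}; [](p -> q) there: w0:T, w1:F. ✓
w1: successors {w2}; [](p -> q) there: w2:T. ✓
w2: successors {w3}; [](p -> q) there: w3:T. ✓
w3: successors {w4}; [](p -> q) there: w4:F. ✗
w4: successors {w5}; [](p -> q) there: w5:F. ✗
w5: successors {w6}; [](p -> q) there: w6:F. ✗
w6: successors {w7}; [](p -> q) there: w7:T. ✓
w7: successors {w0}; [](p -> q) there: w0:T. ✓

{w0, w1, w2, w6, w7}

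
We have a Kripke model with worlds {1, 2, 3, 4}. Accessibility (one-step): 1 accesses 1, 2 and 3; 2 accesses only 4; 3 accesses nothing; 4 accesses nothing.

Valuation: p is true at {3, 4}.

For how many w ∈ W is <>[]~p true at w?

2

1: successors {1, 2, 3}; []~p there: 1:F, 2:F, 3:T. ✓
2: successors {4}; []~p there: 4:T. ✓
3: no successors, so <>[]~p fails. ✗
4: no successors, so <>[]~p fails. ✗
Satisfying worlds: {1, 2}.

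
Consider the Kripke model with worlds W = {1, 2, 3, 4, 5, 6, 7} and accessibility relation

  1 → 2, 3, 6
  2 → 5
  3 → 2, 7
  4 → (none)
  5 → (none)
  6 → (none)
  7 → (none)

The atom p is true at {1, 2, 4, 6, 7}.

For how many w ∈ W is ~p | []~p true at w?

1: ~p is F, []~p is F. ✗
2: ~p is F, []~p is T. ✓
3: ~p is T, []~p is F. ✓
4: ~p is F, []~p is T. ✓
5: ~p is T, []~p is T. ✓
6: ~p is F, []~p is T. ✓
7: ~p is F, []~p is T. ✓
Satisfying worlds: {2, 3, 4, 5, 6, 7}.

6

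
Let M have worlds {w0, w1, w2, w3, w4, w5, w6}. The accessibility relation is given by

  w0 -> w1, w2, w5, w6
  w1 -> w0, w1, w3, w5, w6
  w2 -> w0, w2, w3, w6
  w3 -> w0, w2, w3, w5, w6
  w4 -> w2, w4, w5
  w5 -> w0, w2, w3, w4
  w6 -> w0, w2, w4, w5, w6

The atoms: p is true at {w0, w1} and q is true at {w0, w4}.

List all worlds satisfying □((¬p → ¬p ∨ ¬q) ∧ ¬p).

w0: successors {w1, w2, w5, w6}; (¬p → ¬p ∨ ¬q) ∧ ¬p there: w1:F, w2:T, w5:T, w6:T. ✗
w1: successors {w0, w1, w3, w5, w6}; (¬p → ¬p ∨ ¬q) ∧ ¬p there: w0:F, w1:F, w3:T, w5:T, w6:T. ✗
w2: successors {w0, w2, w3, w6}; (¬p → ¬p ∨ ¬q) ∧ ¬p there: w0:F, w2:T, w3:T, w6:T. ✗
w3: successors {w0, w2, w3, w5, w6}; (¬p → ¬p ∨ ¬q) ∧ ¬p there: w0:F, w2:T, w3:T, w5:T, w6:T. ✗
w4: successors {w2, w4, w5}; (¬p → ¬p ∨ ¬q) ∧ ¬p there: w2:T, w4:T, w5:T. ✓
w5: successors {w0, w2, w3, w4}; (¬p → ¬p ∨ ¬q) ∧ ¬p there: w0:F, w2:T, w3:T, w4:T. ✗
w6: successors {w0, w2, w4, w5, w6}; (¬p → ¬p ∨ ¬q) ∧ ¬p there: w0:F, w2:T, w4:T, w5:T, w6:T. ✗

{w4}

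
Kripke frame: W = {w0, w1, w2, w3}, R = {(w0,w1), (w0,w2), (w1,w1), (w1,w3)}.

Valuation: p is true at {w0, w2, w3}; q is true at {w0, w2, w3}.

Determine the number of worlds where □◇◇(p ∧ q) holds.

w0: successors {w1, w2}; ◇◇(p ∧ q) there: w1:T, w2:F. ✗
w1: successors {w1, w3}; ◇◇(p ∧ q) there: w1:T, w3:F. ✗
w2: no successors, so □◇◇(p ∧ q) holds vacuously. ✓
w3: no successors, so □◇◇(p ∧ q) holds vacuously. ✓
Satisfying worlds: {w2, w3}.

2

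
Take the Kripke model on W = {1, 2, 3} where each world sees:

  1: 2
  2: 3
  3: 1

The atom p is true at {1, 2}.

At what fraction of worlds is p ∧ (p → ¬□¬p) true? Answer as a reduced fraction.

1/3

1: p is T, p → ¬□¬p is T. ✓
2: p is T, p → ¬□¬p is F. ✗
3: p is F, p → ¬□¬p is T. ✗
That's 1 of 3 worlds, so 1/3.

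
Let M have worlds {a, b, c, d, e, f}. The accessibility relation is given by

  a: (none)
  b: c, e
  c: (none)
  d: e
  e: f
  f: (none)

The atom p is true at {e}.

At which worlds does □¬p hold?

a: no successors, so □¬p holds vacuously. ✓
b: successors {c, e}; ¬p there: c:T, e:F. ✗
c: no successors, so □¬p holds vacuously. ✓
d: successors {e}; ¬p there: e:F. ✗
e: successors {f}; ¬p there: f:T. ✓
f: no successors, so □¬p holds vacuously. ✓

{a, c, e, f}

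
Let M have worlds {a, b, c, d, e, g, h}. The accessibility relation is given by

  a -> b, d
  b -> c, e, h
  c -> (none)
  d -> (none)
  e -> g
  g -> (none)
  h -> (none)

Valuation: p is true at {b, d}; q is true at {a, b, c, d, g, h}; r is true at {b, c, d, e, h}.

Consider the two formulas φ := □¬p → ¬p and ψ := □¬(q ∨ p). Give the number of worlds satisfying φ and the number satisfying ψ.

For □¬p → ¬p:
a: □¬p is F, ¬p is T. ✓
b: □¬p is T, ¬p is F. ✗
c: □¬p is T, ¬p is T. ✓
d: □¬p is T, ¬p is F. ✗
e: □¬p is T, ¬p is T. ✓
g: □¬p is T, ¬p is T. ✓
h: □¬p is T, ¬p is T. ✓
— 5 worlds.
For □¬(q ∨ p):
a: successors {b, d}; ¬(q ∨ p) there: b:F, d:F. ✗
b: successors {c, e, h}; ¬(q ∨ p) there: c:F, e:T, h:F. ✗
c: no successors, so □¬(q ∨ p) holds vacuously. ✓
d: no successors, so □¬(q ∨ p) holds vacuously. ✓
e: successors {g}; ¬(q ∨ p) there: g:F. ✗
g: no successors, so □¬(q ∨ p) holds vacuously. ✓
h: no successors, so □¬(q ∨ p) holds vacuously. ✓
— 4 worlds.

5 and 4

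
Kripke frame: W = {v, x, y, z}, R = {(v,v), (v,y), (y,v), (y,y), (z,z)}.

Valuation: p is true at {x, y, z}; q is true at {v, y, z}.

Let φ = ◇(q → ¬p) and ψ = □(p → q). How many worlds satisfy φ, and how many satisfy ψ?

For ◇(q → ¬p):
v: successors {v, y}; q → ¬p there: v:T, y:F. ✓
x: no successors, so ◇(q → ¬p) fails. ✗
y: successors {v, y}; q → ¬p there: v:T, y:F. ✓
z: successors {z}; q → ¬p there: z:F. ✗
— 2 worlds.
For □(p → q):
v: successors {v, y}; p → q there: v:T, y:T. ✓
x: no successors, so □(p → q) holds vacuously. ✓
y: successors {v, y}; p → q there: v:T, y:T. ✓
z: successors {z}; p → q there: z:T. ✓
— 4 worlds.

2 and 4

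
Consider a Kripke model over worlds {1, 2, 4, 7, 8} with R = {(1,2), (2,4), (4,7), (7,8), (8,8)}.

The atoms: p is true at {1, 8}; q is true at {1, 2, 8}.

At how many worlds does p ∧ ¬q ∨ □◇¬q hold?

1: p ∧ ¬q is F, □◇¬q is T. ✓
2: p ∧ ¬q is F, □◇¬q is T. ✓
4: p ∧ ¬q is F, □◇¬q is F. ✗
7: p ∧ ¬q is F, □◇¬q is F. ✗
8: p ∧ ¬q is F, □◇¬q is F. ✗
Satisfying worlds: {1, 2}.

2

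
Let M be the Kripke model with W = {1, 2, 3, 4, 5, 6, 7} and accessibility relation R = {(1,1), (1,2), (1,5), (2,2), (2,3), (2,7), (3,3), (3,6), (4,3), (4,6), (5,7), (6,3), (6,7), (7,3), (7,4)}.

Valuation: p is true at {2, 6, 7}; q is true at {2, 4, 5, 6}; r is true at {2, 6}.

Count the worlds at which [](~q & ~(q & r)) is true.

2

1: successors {1, 2, 5}; ~q & ~(q & r) there: 1:T, 2:F, 5:F. ✗
2: successors {2, 3, 7}; ~q & ~(q & r) there: 2:F, 3:T, 7:T. ✗
3: successors {3, 6}; ~q & ~(q & r) there: 3:T, 6:F. ✗
4: successors {3, 6}; ~q & ~(q & r) there: 3:T, 6:F. ✗
5: successors {7}; ~q & ~(q & r) there: 7:T. ✓
6: successors {3, 7}; ~q & ~(q & r) there: 3:T, 7:T. ✓
7: successors {3, 4}; ~q & ~(q & r) there: 3:T, 4:F. ✗
Satisfying worlds: {5, 6}.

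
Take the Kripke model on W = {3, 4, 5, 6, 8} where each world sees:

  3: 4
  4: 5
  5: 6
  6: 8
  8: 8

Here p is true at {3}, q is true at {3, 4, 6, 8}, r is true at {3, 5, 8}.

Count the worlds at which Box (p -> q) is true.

5

3: successors {4}; p -> q there: 4:T. ✓
4: successors {5}; p -> q there: 5:T. ✓
5: successors {6}; p -> q there: 6:T. ✓
6: successors {8}; p -> q there: 8:T. ✓
8: successors {8}; p -> q there: 8:T. ✓
Satisfying worlds: {3, 4, 5, 6, 8}.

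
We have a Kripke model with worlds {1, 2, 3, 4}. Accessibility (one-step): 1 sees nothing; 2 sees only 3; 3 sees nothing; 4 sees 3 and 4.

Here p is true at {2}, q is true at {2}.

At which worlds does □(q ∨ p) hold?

{1, 3}

1: no successors, so □(q ∨ p) holds vacuously. ✓
2: successors {3}; q ∨ p there: 3:F. ✗
3: no successors, so □(q ∨ p) holds vacuously. ✓
4: successors {3, 4}; q ∨ p there: 3:F, 4:F. ✗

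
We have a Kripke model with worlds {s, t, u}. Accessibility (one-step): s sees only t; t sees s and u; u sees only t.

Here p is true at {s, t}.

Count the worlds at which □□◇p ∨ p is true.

s: □□◇p is T, p is T. ✓
t: □□◇p is T, p is T. ✓
u: □□◇p is T, p is F. ✓
Satisfying worlds: {s, t, u}.

3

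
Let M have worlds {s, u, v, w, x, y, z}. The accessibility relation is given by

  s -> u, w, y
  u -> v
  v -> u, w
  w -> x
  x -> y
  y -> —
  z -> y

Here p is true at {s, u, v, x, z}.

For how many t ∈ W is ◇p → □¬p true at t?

s: ◇p is T, □¬p is F. ✗
u: ◇p is T, □¬p is F. ✗
v: ◇p is T, □¬p is F. ✗
w: ◇p is T, □¬p is F. ✗
x: ◇p is F, □¬p is T. ✓
y: ◇p is F, □¬p is T. ✓
z: ◇p is F, □¬p is T. ✓
Satisfying worlds: {x, y, z}.

3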